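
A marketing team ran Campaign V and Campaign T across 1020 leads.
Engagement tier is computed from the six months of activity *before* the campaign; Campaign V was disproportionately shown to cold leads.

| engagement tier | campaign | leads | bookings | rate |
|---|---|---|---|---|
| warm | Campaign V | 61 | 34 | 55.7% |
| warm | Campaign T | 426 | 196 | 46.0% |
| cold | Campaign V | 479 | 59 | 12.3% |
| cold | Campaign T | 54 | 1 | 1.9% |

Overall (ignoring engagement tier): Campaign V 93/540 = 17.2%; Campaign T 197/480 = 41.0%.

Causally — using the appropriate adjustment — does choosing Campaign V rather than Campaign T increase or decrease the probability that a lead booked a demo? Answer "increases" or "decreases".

increases

Engagement tier differs across campaigns for reasons unrelated to any effect of the campaign itself, and it separately predicts the outcome — a classic confounder. We must compare within engagement tier levels.
Within each level — warm: 55.7% vs 46.0%; cold: 12.3% vs 1.9% — Campaign V is higher every time.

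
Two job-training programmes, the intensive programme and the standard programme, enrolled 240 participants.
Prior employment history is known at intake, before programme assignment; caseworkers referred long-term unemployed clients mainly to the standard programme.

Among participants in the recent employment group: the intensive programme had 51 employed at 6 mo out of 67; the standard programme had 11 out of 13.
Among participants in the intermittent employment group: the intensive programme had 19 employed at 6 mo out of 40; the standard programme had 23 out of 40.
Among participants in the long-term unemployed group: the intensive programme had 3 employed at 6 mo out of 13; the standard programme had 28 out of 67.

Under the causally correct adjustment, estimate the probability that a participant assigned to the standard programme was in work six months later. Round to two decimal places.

Nothing the programme does changes prior employment history; the imbalance is an allocation artefact. With prior employment history also predicting the outcome, the pooled figure is confounded, and the within-stratum comparison is the causal one.
Standardising the standard programme to the population prior employment history mix: 0.333·11/13 + 0.333·23/40 + 0.333·28/67 = 0.613.

0.61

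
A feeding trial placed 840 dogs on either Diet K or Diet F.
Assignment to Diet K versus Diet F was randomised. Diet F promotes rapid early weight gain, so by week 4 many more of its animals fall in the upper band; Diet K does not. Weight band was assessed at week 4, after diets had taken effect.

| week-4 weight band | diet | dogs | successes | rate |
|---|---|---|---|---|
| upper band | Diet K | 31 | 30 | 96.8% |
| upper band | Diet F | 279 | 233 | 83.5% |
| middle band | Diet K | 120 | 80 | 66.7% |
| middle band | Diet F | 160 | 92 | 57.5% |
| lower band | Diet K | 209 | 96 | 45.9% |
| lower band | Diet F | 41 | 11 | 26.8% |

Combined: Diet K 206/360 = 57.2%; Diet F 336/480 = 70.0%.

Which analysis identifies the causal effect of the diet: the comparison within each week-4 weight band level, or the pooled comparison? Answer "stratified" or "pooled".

Week-4 weight band is downstream of the diet. One should not condition on a consequence of treatment, so the overall rates are the right comparison.
Pooled: Diet K 57.2% vs Diet F 70.0%; Diet F is higher overall.

pooled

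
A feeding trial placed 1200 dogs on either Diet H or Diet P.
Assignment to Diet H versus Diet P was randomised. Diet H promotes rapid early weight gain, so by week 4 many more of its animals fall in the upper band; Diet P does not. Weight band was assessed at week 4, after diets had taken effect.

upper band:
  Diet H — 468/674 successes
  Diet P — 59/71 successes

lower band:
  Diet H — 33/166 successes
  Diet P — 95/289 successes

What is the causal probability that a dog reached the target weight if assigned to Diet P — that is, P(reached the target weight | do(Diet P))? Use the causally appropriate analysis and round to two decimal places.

Week-4 weight band is recorded after the diet and is itself shifted by it — it sits on the causal path from diet to outcome. Conditioning on a mediator would strip out part of the effect we want; the pooled comparison gives the total causal effect.
So P(outcome | do(Diet P)) is just the pooled rate for Diet P: 154/360 = 0.428.

0.43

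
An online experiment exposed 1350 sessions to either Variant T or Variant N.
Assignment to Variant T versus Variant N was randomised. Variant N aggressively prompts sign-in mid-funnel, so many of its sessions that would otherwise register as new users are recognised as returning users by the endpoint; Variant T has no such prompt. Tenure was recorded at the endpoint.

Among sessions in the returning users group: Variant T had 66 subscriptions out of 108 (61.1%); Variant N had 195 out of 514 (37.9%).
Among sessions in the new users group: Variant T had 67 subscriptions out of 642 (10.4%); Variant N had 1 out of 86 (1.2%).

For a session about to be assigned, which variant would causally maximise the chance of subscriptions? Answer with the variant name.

Variant T is higher inside every user tenure stratum but Variant N is higher in aggregate. Whether to stratify depends on how user tenure relates to the variant.
The distribution of user tenure is itself part of what the variant does — it is an intermediate outcome. Holding it fixed would remove that part of the effect; the total effect is the pooled difference.
Pooled: Variant T 17.7% vs Variant N 32.7%; Variant N is higher overall.

Variant N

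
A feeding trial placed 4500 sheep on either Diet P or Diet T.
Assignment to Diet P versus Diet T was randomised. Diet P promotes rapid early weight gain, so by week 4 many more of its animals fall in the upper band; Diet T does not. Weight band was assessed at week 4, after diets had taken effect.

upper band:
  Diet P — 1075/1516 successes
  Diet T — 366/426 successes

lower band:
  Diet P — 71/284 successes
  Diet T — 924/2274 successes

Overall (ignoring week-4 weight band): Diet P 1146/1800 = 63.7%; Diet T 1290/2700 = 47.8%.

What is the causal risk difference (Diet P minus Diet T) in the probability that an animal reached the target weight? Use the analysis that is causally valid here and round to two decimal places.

Week-4 weight band lies on the pathway diet → week-4 weight band → outcome, so adjusting for it blocks the indirect effect. For the total causal effect of diet, use the unadjusted pooled rates.
The causal difference is the pooled difference: 0.637 − 0.478 = +0.159.

+0.16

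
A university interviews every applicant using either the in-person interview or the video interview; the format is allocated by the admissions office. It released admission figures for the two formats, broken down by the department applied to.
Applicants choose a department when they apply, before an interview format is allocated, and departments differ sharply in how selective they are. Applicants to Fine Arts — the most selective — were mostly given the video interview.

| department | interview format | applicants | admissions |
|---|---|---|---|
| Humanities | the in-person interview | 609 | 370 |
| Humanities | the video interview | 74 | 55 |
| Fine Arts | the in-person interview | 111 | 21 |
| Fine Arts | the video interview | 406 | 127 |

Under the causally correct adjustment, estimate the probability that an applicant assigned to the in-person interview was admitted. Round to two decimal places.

0.43

Within every department level the video interview has the higher rate, yet pooled the in-person interview does — Simpson's reversal.
Department differs across interview formats for reasons unrelated to any effect of the interview format itself, and it separately predicts the outcome — a classic confounder. We must compare within department levels.
Standardising the in-person interview to the population department mix: 0.569·370/609 + 0.431·21/111 = 0.427.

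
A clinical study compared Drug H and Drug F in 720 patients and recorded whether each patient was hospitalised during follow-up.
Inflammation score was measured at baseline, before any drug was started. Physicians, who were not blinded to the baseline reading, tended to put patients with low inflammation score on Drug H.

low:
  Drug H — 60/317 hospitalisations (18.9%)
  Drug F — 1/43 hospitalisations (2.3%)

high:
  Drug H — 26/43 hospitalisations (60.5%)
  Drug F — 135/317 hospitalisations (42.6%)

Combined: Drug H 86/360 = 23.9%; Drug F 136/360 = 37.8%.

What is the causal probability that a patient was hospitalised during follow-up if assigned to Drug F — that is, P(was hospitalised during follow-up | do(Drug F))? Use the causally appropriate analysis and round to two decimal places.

The inflammation score-specific comparison favours Drug F throughout, but the pooled figures favour Drug H. The question is whether to condition on inflammation score.
Inflammation score differs across drugs for reasons unrelated to any effect of the drug itself, and it separately predicts the outcome — a classic confounder. We must compare within inflammation score levels.
Standardising Drug F to the population inflammation score mix: 0.500·1/43 + 0.500·135/317 = 0.225.

0.22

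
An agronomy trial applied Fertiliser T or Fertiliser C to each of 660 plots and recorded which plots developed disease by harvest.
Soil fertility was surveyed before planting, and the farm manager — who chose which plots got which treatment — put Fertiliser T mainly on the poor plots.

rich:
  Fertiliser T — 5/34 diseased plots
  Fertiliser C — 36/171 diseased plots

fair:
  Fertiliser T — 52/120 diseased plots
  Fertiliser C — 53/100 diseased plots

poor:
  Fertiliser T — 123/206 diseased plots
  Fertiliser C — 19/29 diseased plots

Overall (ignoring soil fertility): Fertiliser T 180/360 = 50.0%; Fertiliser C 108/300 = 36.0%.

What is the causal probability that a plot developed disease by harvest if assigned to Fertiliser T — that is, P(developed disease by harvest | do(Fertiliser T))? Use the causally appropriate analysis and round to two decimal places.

Here soil fertility is a common cause — it drives both which fertiliser a case falls under and the outcome. The crude comparison mixes populations; the stratum-specific rates are the causally relevant ones.
Standardising Fertiliser T to the population soil fertility mix: 0.311·5/34 + 0.333·52/120 + 0.356·123/206 = 0.403.

0.40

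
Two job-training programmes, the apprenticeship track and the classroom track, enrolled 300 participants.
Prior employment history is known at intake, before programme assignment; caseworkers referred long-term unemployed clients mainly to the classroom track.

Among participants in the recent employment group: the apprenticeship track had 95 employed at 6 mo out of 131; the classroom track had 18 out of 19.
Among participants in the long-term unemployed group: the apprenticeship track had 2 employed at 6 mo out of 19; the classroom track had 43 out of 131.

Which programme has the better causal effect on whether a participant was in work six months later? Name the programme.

Nothing the programme does changes prior employment history; the imbalance is an allocation artefact. With prior employment history also predicting the outcome, the pooled figure is confounded, and the within-stratum comparison is the causal one.
Within each level — recent employment: 72.5% vs 94.7%; long-term unemployed: 10.5% vs 32.8% — the classroom track is higher every time.

the classroom track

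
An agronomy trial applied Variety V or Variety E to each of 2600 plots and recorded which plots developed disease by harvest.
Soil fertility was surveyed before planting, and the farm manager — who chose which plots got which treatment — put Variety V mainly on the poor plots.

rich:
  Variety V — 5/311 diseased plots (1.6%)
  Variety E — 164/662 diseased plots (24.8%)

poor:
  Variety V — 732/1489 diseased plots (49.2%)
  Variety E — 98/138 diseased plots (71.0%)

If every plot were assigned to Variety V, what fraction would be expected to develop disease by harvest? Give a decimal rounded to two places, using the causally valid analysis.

Within every soil fertility level Variety V has the lower rate, yet pooled Variety E does — Simpson's reversal.
Since soil fertility is a pre-existing factor (not a product of the variety) and it affects the outcome on its own, it is a confounder. The stratified rates, not the pooled rate, identify the causal effect.
Standardising Variety V to the population soil fertility mix: 0.374·5/311 + 0.626·732/1489 = 0.314.

0.31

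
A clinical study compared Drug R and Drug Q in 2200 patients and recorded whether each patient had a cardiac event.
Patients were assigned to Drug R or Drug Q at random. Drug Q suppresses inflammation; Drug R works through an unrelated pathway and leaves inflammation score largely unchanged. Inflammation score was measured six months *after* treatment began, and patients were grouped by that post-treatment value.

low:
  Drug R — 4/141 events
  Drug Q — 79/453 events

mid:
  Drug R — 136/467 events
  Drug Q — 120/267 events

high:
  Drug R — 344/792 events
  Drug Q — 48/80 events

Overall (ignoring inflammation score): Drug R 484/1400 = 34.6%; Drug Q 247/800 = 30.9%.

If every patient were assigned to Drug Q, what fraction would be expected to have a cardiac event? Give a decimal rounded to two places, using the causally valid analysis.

The distribution of inflammation score is itself part of what the drug does — it is an intermediate outcome. Holding it fixed would remove that part of the effect; the total effect is the pooled difference.
So P(outcome | do(Drug Q)) is just the pooled rate for Drug Q: 247/800 = 0.309.

0.31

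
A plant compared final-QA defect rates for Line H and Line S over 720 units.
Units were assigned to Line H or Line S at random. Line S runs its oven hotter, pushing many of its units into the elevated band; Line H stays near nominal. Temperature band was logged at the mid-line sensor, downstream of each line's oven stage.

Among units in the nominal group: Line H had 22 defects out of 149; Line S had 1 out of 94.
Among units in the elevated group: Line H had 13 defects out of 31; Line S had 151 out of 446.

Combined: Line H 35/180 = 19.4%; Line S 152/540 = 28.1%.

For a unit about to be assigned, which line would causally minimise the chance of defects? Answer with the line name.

Line H

The in-process temperature band-specific comparison favours Line S throughout, but the pooled figures favour Line H. The question is whether to condition on in-process temperature band.
The distribution of in-process temperature band is itself part of what the line does — it is an intermediate outcome. Holding it fixed would remove that part of the effect; the total effect is the pooled difference.
Pooled: Line H 19.4% vs Line S 28.1%; Line H is lower overall.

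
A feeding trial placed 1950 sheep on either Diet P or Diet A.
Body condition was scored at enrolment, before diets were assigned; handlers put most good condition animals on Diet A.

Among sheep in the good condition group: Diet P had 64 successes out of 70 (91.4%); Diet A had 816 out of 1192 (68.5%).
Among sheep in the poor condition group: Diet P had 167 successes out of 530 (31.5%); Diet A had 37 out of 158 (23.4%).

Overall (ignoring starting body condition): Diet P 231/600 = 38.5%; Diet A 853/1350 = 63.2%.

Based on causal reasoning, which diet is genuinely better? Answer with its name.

Diet P

The stratified and pooled comparisons disagree (Diet P wins within each starting body condition; Diet A wins overall), so the answer turns on the causal role of starting body condition.
Starting body condition differs across diets for reasons unrelated to any effect of the diet itself, and it separately predicts the outcome — a classic confounder. We must compare within starting body condition levels.
Within each level — good condition: 91.4% vs 68.5%; poor condition: 31.5% vs 23.4% — Diet P is higher every time.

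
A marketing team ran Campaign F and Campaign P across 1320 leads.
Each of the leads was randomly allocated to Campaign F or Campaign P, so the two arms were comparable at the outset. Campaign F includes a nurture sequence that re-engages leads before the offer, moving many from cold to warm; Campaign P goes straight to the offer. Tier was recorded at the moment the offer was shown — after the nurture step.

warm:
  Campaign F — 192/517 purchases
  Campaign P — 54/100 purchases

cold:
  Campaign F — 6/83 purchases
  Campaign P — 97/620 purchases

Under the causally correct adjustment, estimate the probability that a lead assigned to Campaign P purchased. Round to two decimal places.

0.21

Within every engagement tier level Campaign P has the higher rate, yet pooled Campaign F does — Simpson's reversal.
Engagement tier here is a post-treatment variable shaped by the campaign; conditioning on it would introduce bias rather than remove it. The overall comparison is the causal one.
So P(outcome | do(Campaign P)) is just the pooled rate for Campaign P: 151/720 = 0.210.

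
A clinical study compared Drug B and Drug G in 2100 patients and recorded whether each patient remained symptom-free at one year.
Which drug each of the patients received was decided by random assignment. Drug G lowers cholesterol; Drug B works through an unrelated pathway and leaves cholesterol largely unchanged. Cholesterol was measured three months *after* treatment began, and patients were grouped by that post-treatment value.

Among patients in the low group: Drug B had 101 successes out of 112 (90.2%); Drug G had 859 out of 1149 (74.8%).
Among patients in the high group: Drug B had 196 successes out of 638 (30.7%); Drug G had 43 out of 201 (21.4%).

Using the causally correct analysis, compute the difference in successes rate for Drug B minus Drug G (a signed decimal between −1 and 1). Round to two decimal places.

-0.27

The stratified and pooled comparisons disagree (Drug B wins within each cholesterol; Drug G wins overall), so the answer turns on the causal role of cholesterol.
Stratifying would compare drugs among patients the drugs themselves sorted into cholesterol groups — a form of selection on an intermediate. The unconditioned pooled rates give the total causal effect.
The causal difference is the pooled difference: 0.396 − 0.668 = -0.272.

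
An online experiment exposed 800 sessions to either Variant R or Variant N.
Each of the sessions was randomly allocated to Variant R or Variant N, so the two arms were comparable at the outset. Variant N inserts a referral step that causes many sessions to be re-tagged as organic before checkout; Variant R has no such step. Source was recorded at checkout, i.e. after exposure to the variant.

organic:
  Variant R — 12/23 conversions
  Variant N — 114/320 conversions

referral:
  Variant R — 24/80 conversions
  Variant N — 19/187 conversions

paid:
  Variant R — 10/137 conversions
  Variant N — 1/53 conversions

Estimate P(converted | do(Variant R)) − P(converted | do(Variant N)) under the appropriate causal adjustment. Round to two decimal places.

-0.05

Variant R is higher inside every traffic source stratum but Variant N is higher in aggregate. Whether to stratify depends on how traffic source relates to the variant.
Traffic source here is a post-treatment variable shaped by the variant; conditioning on it would introduce bias rather than remove it. The overall comparison is the causal one.
The causal difference is the pooled difference: 0.192 − 0.239 = -0.048.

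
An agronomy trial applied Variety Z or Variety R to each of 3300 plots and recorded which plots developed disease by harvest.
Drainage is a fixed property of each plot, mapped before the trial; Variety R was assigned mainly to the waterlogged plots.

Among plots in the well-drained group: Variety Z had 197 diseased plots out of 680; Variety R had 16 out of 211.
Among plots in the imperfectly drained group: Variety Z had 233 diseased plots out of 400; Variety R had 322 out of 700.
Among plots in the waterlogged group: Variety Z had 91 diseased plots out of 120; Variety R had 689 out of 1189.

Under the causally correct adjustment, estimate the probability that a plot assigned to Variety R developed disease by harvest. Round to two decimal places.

Nothing the variety does changes field drainage; the imbalance is an allocation artefact. With field drainage also predicting the outcome, the pooled figure is confounded, and the within-stratum comparison is the causal one.
Standardising Variety R to the population field drainage mix: 0.270·16/211 + 0.333·322/700 + 0.397·689/1189 = 0.404.

0.40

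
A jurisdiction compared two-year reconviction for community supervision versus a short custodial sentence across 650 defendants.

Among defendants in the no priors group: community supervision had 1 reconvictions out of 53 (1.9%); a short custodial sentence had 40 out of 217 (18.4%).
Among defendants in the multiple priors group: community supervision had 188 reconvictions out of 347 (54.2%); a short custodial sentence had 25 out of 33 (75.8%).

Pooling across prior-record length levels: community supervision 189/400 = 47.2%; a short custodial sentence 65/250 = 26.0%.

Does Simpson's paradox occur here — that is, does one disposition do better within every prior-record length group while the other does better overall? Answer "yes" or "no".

Within each prior-record length level (no priors 1.9% vs 18.4%; multiple priors 54.2% vs 75.8%), community supervision has the lower rate every time. Pooled: 47.2% vs 26.0% — a short custodial sentence has the lower rate overall. The two comparisons disagree.

yes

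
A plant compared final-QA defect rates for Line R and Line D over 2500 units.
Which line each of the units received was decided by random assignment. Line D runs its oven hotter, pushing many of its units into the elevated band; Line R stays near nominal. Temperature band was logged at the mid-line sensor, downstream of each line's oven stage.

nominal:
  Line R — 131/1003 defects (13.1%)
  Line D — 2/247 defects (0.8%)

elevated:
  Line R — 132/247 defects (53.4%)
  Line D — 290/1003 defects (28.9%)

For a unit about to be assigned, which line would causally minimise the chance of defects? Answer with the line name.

Within every in-process temperature band level Line D has the lower rate, yet pooled Line R does — Simpson's reversal.
In-process temperature band is downstream of the line. One should not condition on a consequence of treatment, so the overall rates are the right comparison.
Pooled: Line R 21.0% vs Line D 23.4%; Line R is lower overall.

Line R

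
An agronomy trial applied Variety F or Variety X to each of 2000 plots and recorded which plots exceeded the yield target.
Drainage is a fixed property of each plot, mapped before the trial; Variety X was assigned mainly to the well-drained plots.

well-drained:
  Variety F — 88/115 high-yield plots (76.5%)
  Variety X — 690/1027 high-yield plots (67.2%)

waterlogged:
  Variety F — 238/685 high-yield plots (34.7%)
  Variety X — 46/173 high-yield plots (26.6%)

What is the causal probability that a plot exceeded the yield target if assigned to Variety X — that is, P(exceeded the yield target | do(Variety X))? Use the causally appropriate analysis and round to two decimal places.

0.50

Nothing the variety does changes field drainage; the imbalance is an allocation artefact. With field drainage also predicting the outcome, the pooled figure is confounded, and the within-stratum comparison is the causal one.
Standardising Variety X to the population field drainage mix: 0.571·690/1027 + 0.429·46/173 = 0.498.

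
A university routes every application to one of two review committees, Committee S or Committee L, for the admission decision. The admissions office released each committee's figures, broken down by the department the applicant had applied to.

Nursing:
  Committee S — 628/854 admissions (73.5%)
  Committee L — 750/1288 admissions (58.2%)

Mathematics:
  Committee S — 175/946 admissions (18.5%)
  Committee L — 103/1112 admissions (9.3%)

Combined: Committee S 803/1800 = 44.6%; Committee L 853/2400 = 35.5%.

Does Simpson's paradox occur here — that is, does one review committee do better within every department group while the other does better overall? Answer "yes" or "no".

no

Within each department level (Nursing 73.5% vs 58.2%; Mathematics 18.5% vs 9.3%), Committee S has the higher rate every time. Pooled: 44.6% vs 35.5% — Committee S has the higher rate overall. They agree.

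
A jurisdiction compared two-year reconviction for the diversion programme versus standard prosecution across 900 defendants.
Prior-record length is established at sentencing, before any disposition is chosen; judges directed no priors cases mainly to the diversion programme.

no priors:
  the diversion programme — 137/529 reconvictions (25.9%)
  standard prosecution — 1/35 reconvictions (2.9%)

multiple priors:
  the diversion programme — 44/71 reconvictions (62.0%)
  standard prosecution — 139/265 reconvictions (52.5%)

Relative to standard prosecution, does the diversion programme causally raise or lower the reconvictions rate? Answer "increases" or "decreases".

increases

Prior-record length differs across dispositions for reasons unrelated to any effect of the disposition itself, and it separately predicts the outcome — a classic confounder. We must compare within prior-record length levels.
Within each level — no priors: 25.9% vs 2.9%; multiple priors: 62.0% vs 52.5% — standard prosecution is lower every time.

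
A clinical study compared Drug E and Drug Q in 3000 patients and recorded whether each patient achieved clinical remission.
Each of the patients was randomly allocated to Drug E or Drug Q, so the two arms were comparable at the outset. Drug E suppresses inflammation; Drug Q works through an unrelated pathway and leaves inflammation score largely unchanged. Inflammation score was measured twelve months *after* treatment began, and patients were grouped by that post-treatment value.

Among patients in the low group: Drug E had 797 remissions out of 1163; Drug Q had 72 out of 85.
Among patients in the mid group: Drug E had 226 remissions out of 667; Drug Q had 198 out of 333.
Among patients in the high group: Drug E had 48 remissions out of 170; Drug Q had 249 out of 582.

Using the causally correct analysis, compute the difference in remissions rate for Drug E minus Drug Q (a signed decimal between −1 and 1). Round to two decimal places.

+0.02

The distribution of inflammation score is itself part of what the drug does — it is an intermediate outcome. Holding it fixed would remove that part of the effect; the total effect is the pooled difference.
The causal difference is the pooled difference: 0.535 − 0.519 = +0.017.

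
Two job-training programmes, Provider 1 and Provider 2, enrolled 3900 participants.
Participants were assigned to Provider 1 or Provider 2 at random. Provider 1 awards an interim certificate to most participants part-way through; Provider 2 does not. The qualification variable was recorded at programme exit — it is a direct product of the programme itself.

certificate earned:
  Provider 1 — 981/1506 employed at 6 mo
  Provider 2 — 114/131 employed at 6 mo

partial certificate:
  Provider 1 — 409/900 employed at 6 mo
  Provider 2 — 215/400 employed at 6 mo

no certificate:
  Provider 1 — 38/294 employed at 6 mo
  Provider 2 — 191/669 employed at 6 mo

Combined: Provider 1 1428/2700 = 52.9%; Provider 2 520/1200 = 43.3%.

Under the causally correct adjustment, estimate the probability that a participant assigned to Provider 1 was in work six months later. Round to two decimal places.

Within every qualification attained during the programme level Provider 2 has the higher rate, yet pooled Provider 1 does — Simpson's reversal.
Qualification attained during the programme is downstream of the programme. One should not condition on a consequence of treatment, so the overall rates are the right comparison.
So P(outcome | do(Provider 1)) is just the pooled rate for Provider 1: 1428/2700 = 0.529.

0.53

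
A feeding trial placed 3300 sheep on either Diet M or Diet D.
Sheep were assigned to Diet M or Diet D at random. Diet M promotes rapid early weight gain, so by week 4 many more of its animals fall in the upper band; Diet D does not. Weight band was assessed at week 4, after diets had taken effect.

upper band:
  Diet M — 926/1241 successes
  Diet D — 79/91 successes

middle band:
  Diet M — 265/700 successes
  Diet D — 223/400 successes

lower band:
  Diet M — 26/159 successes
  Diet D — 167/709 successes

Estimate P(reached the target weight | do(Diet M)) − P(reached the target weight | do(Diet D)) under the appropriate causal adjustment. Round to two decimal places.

Because the diet influences week-4 weight band, week-4 weight band is a post-treatment mediator, not a confounder. Stratifying on it would bias the estimate; the causal effect is the crude pooled difference.
The causal difference is the pooled difference: 0.580 − 0.391 = +0.189.

+0.19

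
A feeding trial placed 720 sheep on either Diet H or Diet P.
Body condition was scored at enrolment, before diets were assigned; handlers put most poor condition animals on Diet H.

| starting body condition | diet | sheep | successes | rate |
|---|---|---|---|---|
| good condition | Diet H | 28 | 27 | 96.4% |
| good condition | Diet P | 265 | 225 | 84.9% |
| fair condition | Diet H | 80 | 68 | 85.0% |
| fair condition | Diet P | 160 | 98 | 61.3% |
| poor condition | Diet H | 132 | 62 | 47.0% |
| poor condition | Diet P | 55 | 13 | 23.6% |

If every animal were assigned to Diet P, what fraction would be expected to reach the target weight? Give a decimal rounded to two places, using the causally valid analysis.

Starting body condition is set before the diet has any effect — it is not caused by the diet — and it independently drives the outcome. That makes it a confounder, so the causal comparison is within starting body condition levels.
Standardising Diet P to the population starting body condition mix: 0.407·225/265 + 0.333·98/160 + 0.260·13/55 = 0.611.

0.61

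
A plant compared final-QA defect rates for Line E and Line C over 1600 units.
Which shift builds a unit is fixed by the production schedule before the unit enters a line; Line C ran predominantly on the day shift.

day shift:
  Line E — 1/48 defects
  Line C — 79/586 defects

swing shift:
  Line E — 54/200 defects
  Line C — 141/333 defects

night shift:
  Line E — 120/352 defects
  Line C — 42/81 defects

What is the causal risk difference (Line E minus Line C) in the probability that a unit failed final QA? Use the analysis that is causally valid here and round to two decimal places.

The shift-specific comparison favours Line E throughout, but the pooled figures favour Line C. The question is whether to condition on shift.
Shift is set before the line has any effect — it is not caused by the line — and it independently drives the outcome. That makes it a confounder, so the causal comparison is within shift levels.
Adjusting over the population distribution of shift: 0.396·(0.021−0.135) + 0.333·(0.270−0.423) + 0.271·(0.341−0.519) = -0.144.

-0.14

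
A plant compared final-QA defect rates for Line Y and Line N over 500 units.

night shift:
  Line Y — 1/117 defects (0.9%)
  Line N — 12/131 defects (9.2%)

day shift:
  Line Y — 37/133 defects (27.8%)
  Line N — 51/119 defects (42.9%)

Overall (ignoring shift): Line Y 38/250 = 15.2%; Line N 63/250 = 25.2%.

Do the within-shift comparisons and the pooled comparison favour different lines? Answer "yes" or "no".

Within each shift level (night shift 0.9% vs 9.2%; day shift 27.8% vs 42.9%), Line Y has the lower rate every time. Pooled: 15.2% vs 25.2% — Line Y has the lower rate overall. They agree.

no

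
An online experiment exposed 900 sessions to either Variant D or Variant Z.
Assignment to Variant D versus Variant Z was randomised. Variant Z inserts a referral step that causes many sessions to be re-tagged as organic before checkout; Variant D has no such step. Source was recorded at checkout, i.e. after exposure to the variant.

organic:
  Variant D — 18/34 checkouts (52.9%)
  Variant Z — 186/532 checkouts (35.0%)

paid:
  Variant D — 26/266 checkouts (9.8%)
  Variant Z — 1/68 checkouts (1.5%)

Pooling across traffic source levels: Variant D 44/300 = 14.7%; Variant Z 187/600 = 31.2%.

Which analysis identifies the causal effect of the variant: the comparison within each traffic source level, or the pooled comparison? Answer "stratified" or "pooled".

Traffic source lies on the pathway variant → traffic source → outcome, so adjusting for it blocks the indirect effect. For the total causal effect of variant, use the unadjusted pooled rates.
Pooled: Variant D 14.7% vs Variant Z 31.2%; Variant Z is higher overall.

pooled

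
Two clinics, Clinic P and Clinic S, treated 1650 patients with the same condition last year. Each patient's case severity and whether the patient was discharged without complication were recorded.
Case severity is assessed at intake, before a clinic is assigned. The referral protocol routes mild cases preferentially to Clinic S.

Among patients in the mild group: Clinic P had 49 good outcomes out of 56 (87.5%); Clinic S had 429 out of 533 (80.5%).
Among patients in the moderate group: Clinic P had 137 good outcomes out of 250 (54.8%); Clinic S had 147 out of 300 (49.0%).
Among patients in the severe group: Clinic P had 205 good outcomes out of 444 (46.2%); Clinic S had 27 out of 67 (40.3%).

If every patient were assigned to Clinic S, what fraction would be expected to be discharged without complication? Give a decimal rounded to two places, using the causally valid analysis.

Within every case severity level Clinic P has the higher rate, yet pooled Clinic S does — Simpson's reversal.
Case severity is set before the clinic has any effect — it is not caused by the clinic — and it independently drives the outcome. That makes it a confounder, so the causal comparison is within case severity levels.
Standardising Clinic S to the population case severity mix: 0.357·429/533 + 0.333·147/300 + 0.310·27/67 = 0.575.

0.58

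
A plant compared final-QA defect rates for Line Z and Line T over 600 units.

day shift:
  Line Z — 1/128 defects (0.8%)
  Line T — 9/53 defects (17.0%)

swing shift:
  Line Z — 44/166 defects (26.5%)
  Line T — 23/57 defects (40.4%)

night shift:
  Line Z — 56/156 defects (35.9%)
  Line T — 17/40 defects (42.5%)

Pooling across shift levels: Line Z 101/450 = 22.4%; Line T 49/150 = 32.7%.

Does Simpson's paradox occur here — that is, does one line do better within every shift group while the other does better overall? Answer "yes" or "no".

Within each shift level (day shift 0.8% vs 17.0%; swing shift 26.5% vs 40.4%; night shift 35.9% vs 42.5%), Line Z has the lower rate every time. Pooled: 22.4% vs 32.7% — Line Z has the lower rate overall. They agree.

no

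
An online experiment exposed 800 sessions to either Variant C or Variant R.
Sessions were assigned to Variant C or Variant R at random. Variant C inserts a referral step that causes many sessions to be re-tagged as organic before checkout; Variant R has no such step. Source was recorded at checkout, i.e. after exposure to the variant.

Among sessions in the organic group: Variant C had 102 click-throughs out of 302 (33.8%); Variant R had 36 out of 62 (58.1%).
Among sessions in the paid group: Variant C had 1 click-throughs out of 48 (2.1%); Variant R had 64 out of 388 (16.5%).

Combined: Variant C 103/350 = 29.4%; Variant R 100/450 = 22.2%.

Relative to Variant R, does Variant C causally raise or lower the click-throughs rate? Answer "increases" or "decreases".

increases

Variant R is higher inside every traffic source stratum but Variant C is higher in aggregate. Whether to stratify depends on how traffic source relates to the variant.
Traffic source here is a post-treatment variable shaped by the variant; conditioning on it would introduce bias rather than remove it. The overall comparison is the causal one.
Pooled: Variant C 29.4% vs Variant R 22.2%; Variant C is higher overall.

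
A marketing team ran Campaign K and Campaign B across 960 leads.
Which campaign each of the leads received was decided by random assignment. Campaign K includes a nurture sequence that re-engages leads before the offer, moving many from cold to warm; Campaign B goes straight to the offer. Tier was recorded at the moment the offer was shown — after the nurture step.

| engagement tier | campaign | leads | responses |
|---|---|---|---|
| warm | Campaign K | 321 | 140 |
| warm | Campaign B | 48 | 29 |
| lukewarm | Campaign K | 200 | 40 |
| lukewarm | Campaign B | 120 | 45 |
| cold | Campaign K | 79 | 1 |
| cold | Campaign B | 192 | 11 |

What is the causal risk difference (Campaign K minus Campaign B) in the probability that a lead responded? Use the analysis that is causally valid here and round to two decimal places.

+0.07

Within every engagement tier level Campaign B has the higher rate, yet pooled Campaign K does — Simpson's reversal.
The distribution of engagement tier is itself part of what the campaign does — it is an intermediate outcome. Holding it fixed would remove that part of the effect; the total effect is the pooled difference.
The causal difference is the pooled difference: 0.302 − 0.236 = +0.066.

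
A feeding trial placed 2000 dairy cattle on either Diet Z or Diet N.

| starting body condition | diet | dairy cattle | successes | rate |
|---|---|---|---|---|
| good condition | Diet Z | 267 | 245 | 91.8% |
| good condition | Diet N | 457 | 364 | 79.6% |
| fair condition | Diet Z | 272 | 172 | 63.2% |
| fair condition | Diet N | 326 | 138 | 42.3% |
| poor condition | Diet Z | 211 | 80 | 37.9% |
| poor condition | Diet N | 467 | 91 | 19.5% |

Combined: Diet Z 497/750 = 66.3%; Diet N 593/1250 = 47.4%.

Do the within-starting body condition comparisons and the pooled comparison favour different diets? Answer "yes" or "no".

no

Within each starting body condition level (good condition 91.8% vs 79.6%; fair condition 63.2% vs 42.3%; poor condition 37.9% vs 19.5%), Diet Z has the higher rate every time. Pooled: 66.3% vs 47.4% — Diet Z has the higher rate overall. They agree.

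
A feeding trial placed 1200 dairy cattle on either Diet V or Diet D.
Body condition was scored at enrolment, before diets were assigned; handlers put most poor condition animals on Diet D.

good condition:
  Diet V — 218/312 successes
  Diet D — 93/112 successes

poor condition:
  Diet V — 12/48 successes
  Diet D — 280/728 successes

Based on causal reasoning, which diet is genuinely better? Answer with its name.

Diet D

The starting body condition-specific comparison favours Diet D throughout, but the pooled figures favour Diet V. The question is whether to condition on starting body condition.
Here starting body condition is a common cause — it drives both which diet a case falls under and the outcome. The crude comparison mixes populations; the stratum-specific rates are the causally relevant ones.
Within each level — good condition: 69.9% vs 83.0%; poor condition: 25.0% vs 38.5% — Diet D is higher every time.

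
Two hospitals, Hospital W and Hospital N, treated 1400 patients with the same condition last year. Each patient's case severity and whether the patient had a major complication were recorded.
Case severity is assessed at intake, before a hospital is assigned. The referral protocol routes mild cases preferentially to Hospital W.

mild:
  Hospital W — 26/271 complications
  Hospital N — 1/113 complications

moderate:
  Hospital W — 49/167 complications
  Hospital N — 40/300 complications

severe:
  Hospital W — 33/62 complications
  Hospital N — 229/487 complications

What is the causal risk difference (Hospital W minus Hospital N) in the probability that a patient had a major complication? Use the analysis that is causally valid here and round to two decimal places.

+0.10

The case severity-specific comparison favours Hospital N throughout, but the pooled figures favour Hospital W. The question is whether to condition on case severity.
Case severity is set before the hospital has any effect — it is not caused by the hospital — and it independently drives the outcome. That makes it a confounder, so the causal comparison is within case severity levels.
Adjusting over the population distribution of case severity: 0.274·(0.096−0.009) + 0.334·(0.293−0.133) + 0.392·(0.532−0.470) = +0.102.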